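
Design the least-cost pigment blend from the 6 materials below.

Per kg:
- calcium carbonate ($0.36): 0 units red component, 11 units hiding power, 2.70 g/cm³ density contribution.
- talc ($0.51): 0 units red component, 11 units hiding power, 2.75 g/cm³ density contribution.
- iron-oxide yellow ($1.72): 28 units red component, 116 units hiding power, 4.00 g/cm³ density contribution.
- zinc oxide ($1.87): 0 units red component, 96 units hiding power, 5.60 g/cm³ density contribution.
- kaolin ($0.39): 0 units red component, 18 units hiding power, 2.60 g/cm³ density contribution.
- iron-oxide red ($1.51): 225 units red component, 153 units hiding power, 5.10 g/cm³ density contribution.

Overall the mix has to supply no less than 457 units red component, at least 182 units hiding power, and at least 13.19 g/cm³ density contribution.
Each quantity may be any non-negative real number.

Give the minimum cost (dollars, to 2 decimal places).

This is a linear program. Let x1 = kg of calcium carbonate, x2 = kg of talc, x3 = kg of iron-oxide yellow, x4 = kg of zinc oxide, x5 = kg of kaolin, x6 = kg of iron-oxide red.
min 0.36x1 + 0.51x2 + 1.72x3 + 1.87x4 + 0.39x5 + 1.51x6 s.t.:
  28x3 + 225x6 ≥ 457   (red component)
  11x1 + 11x2 + 116x3 + 96x4 + 18x5 + 153x6 ≥ 182   (hiding power)
  2.7x1 + 2.75x2 + 4x3 + 5.6x4 + 2.6x5 + 5.1x6 ≥ 13.19   (density contribution)
  x1, x2, x3, x4, x5, x6 ≥ 0.
The minimum-cost mix takes nothing from talc, iron-oxide yellow, zinc oxide, kaolin — only calcium carbonate, iron-oxide red. There the red component and density contribution constraints are tight.
Solving gives x1 = 1.049, x6 = 2.031.
Total cost: 0.36·1.049 + 1.51·2.031 = 3.4445.

$3.44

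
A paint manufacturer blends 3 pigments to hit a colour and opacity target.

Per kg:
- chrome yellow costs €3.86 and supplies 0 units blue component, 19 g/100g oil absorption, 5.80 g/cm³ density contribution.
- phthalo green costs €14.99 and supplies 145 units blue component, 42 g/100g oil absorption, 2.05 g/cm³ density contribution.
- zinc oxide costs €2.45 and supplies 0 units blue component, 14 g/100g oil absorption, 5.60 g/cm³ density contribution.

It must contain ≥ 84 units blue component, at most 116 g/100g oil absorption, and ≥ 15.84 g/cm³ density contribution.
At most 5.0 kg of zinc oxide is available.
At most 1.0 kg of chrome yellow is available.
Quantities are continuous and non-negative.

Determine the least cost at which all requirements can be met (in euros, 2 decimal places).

€15.09

Set it up as a linear program. Let x1 = kg of chrome yellow, x2 = kg of phthalo green, x3 = kg of zinc oxide.
min 3.86x1 + 14.99x2 + 2.45x3 subject to:
  145x2 ≥ 84   (blue component)
  19x1 + 42x2 + 14x3 ≤ 116   (oil absorption)
  5.8x1 + 2.05x2 + 5.6x3 ≥ 15.84   (density contribution)
  x3 ≤ 5
  x1 ≤ 1
  x1, x2, x3 ≥ 0.
The minimum-cost mix takes nothing from chrome yellow — only phthalo green, zinc oxide. There the blue component and density contribution constraints are tight.
So phthalo green = 0.57931 kg, zinc oxide = 2.6165 kg.
Cost = 14.99·0.57931 + 2.45·2.6165 = 15.0943.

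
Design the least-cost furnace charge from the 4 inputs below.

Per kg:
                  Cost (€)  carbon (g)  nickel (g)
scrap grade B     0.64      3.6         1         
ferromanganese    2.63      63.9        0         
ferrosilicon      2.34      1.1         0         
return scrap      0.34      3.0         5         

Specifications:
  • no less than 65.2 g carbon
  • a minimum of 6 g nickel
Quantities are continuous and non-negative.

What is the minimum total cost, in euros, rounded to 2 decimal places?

Let x1 = kg of scrap grade B, x2 = kg of ferromanganese, x3 = kg of ferrosilicon, x4 = kg of return scrap.
min 0.64x1 + 2.63x2 + 2.34x3 + 0.34x4 with:
  3.6x1 + 63.9x2 + 1.1x3 + 3x4 ≥ 65.2   (carbon)
  1x1 + 5x4 ≥ 6   (nickel)
  x1, x2, x3, x4 ≥ 0.
The optimal basis is {ferromanganese, return scrap}; scrap grade B, ferrosilicon drop out. The carbon and nickel requirements are met with equality.
Solving gives x2 = 0.964, x4 = 1.2.
Objective = 2.63·0.964 + 0.34·1.2 = 2.9433.

€2.94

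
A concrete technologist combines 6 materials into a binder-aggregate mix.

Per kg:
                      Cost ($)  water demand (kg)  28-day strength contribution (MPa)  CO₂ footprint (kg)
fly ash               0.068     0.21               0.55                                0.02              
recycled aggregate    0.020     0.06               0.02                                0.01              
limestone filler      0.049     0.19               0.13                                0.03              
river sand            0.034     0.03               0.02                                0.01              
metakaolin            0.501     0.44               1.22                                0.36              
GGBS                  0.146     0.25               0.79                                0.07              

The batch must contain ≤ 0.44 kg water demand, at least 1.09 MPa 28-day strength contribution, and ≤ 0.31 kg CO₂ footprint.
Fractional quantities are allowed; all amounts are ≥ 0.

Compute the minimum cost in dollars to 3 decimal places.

Let x1 = kg of fly ash, x2 = kg of recycled aggregate, x3 = kg of limestone filler, x4 = kg of river sand, x5 = kg of metakaolin, x6 = kg of GGBS.
min 0.068x1 + 0.02x2 + 0.049x3 + 0.034x4 + 0.501x5 + 0.146x6 s.t.:
  0.21x1 + 0.06x2 + 0.19x3 + 0.03x4 + 0.44x5 + 0.25x6 ≤ 0.44   (water demand)
  0.55x1 + 0.02x2 + 0.13x3 + 0.02x4 + 1.22x5 + 0.79x6 ≥ 1.09   (28-day strength contribution)
  0.02x1 + 0.01x2 + 0.03x3 + 0.01x4 + 0.36x5 + 0.07x6 ≤ 0.31   (CO₂ footprint)
  x1, x2, x3, x4, x5, x6 ≥ 0.
At the optimum only fly ash is positive (recycled aggregate, limestone filler, river sand, metakaolin, GGBS = 0). Binding constraint: 28-day strength contribution.
So fly ash = 1.982 kg.
Objective = 0.068·1.982 = 0.13478.

$0.135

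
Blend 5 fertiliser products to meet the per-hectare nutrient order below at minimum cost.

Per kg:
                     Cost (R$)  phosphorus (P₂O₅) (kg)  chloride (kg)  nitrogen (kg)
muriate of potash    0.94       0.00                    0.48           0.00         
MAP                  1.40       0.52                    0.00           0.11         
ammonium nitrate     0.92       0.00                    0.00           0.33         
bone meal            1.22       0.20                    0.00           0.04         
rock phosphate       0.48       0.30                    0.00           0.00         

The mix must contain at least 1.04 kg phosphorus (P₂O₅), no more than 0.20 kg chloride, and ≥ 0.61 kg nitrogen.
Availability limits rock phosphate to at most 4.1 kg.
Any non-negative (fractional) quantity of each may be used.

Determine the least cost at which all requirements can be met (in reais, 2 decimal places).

R$3.36

Set it up as a linear program. Let x1 = kg of muriate of potash, x2 = kg of MAP, x3 = kg of ammonium nitrate, x4 = kg of bone meal, x5 = kg of rock phosphate.
Minimize 0.94x1 + 1.4x2 + 0.92x3 + 1.22x4 + 0.48x5 with:
  0.52x2 + 0.2x4 + 0.3x5 ≥ 1.04   (phosphorus (P₂O₅))
  0.48x1 ≤ 0.2   (chloride)
  0.11x2 + 0.33x3 + 0.04x4 ≥ 0.61   (nitrogen)
  x5 ≤ 4.1
  x1, x2, x3, x4, x5 ≥ 0.
The cheapest feasible vertex uses only ammonium nitrate, rock phosphate; muriate of potash, MAP, bone meal are not used. There the phosphorus (P₂O₅) and nitrogen constraints are tight.
So ammonium nitrate = 1.848 kg, rock phosphate = 3.467 kg.
Objective = 0.92·1.848 + 0.48·3.467 = 3.3643.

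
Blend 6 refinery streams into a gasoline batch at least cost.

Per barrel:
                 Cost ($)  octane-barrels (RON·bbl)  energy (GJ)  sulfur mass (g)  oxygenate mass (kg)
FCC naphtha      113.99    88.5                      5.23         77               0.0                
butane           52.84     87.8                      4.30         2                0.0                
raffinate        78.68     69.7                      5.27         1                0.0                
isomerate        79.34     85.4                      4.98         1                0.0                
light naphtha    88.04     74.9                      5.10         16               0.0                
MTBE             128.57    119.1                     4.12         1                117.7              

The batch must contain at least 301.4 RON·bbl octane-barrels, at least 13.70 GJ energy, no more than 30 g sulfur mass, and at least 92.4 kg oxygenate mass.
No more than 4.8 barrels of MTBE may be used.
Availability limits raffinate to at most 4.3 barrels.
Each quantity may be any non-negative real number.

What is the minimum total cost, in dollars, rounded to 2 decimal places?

$229.54

Treat it as an LP. Let x1 = barrels of FCC naphtha, x2 = barrels of butane, x3 = barrels of raffinate, x4 = barrels of isomerate, x5 = barrels of light naphtha, x6 = barrels of MTBE.
Minimize 113.99x1 + 52.84x2 + 78.68x3 + 79.34x4 + 88.04x5 + 128.57x6 subject to:
  88.5x1 + 87.8x2 + 69.7x3 + 85.4x4 + 74.9x5 + 119.1x6 ≥ 301.4   (octane-barrels)
  5.23x1 + 4.3x2 + 5.27x3 + 4.98x4 + 5.1x5 + 4.12x6 ≥ 13.7   (energy)
  77x1 + 2x2 + 1x3 + 1x4 + 16x5 + 1x6 ≤ 30   (sulfur mass)
  117.7x6 ≥ 92.4   (oxygenate mass)
  x6 ≤ 4.8
  x3 ≤ 4.3
  x1, x2, x3, x4, x5, x6 ≥ 0.
The minimum-cost mix takes nothing from FCC naphtha, raffinate, isomerate, light naphtha — only butane, MTBE. There the energy and oxygenate mass constraints are tight.
Optimal quantities: butane = 2.434 barrels, MTBE = 0.785 barrels.
Hence cost = 52.84·2.434 + 128.57·0.785 = $229.5400.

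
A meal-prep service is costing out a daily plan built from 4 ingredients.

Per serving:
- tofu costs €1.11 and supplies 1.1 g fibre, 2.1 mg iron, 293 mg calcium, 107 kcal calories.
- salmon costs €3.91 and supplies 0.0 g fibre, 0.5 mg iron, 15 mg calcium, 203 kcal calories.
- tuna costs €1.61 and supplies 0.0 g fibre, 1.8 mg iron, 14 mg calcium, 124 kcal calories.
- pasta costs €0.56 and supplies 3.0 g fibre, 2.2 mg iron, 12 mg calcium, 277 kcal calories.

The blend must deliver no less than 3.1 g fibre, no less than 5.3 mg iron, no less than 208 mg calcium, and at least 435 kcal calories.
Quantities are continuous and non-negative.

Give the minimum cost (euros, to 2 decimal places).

Let x1 = servings of tofu, x2 = servings of salmon, x3 = servings of tuna, x4 = servings of pasta.
min 1.11x1 + 3.91x2 + 1.61x3 + 0.56x4 subject to:
  1.1x1 + 3x4 ≥ 3.1   (fibre)
  2.1x1 + 0.5x2 + 1.8x3 + 2.2x4 ≥ 5.3   (iron)
  293x1 + 15x2 + 14x3 + 12x4 ≥ 208   (calcium)
  107x1 + 203x2 + 124x3 + 277x4 ≥ 435   (calories)
  x1, x2, x3, x4 ≥ 0.
The optimal basis is {tofu, pasta}; salmon, tuna drop out. There the iron and calcium constraints are tight.
That vertex is x1 = 0.6361, x4 = 1.802.
Objective = 1.11·0.6361 + 0.56·1.802 = 1.7152.

€1.72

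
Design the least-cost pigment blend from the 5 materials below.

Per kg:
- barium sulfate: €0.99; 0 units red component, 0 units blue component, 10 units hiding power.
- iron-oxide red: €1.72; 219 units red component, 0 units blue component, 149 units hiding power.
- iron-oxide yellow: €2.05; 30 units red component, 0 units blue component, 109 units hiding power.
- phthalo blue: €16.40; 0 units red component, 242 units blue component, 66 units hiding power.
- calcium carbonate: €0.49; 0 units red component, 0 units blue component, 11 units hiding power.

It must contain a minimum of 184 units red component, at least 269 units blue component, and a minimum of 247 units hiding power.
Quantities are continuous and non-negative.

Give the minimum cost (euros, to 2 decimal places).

€20.23

Set it up as a linear program. Let x1 = kg of barium sulfate, x2 = kg of iron-oxide red, x3 = kg of iron-oxide yellow, x4 = kg of phthalo blue, x5 = kg of calcium carbonate.
Minimise 0.99x1 + 1.72x2 + 2.05x3 + 16.4x4 + 0.49x5 s.t.:
  219x2 + 30x3 ≥ 184   (red component)
  242x4 ≥ 269   (blue component)
  10x1 + 149x2 + 109x3 + 66x4 + 11x5 ≥ 247   (hiding power)
  x1, x2, x3, x4, x5 ≥ 0.
At the optimum only iron-oxide red, phthalo blue are positive (barium sulfate, iron-oxide yellow, calcium carbonate = 0). Binding constraints: blue component and hiding power.
So iron-oxide red = 1.1653 kg, phthalo blue = 1.1116 kg.
Cost = 1.72·1.1653 + 16.4·1.1116 = 20.2346.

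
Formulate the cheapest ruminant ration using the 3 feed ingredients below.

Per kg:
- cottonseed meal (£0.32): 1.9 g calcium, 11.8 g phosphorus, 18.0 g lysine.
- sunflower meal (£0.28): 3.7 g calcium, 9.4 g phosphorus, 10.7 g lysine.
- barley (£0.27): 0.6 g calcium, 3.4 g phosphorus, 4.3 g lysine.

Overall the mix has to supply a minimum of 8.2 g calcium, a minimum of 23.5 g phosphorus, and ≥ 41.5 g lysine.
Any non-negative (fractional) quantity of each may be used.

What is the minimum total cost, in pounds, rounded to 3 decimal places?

£0.871

Let x1 = kg of cottonseed meal, x2 = kg of sunflower meal, x3 = kg of barley.
min 0.32x1 + 0.28x2 + 0.27x3 subject to:
  1.9x1 + 3.7x2 + 0.6x3 ≥ 8.2   (calcium)
  11.8x1 + 9.4x2 + 3.4x3 ≥ 23.5   (phosphorus)
  18x1 + 10.7x2 + 4.3x3 ≥ 41.5   (lysine)
  x1, x2, x3 ≥ 0.
The cheapest feasible vertex uses only cottonseed meal, sunflower meal; barley is not used. Binding constraints: calcium and lysine.
That vertex is x1 = 1.422, x2 = 1.486.
Cost = 0.32·1.422 + 0.28·1.486 = 0.87112.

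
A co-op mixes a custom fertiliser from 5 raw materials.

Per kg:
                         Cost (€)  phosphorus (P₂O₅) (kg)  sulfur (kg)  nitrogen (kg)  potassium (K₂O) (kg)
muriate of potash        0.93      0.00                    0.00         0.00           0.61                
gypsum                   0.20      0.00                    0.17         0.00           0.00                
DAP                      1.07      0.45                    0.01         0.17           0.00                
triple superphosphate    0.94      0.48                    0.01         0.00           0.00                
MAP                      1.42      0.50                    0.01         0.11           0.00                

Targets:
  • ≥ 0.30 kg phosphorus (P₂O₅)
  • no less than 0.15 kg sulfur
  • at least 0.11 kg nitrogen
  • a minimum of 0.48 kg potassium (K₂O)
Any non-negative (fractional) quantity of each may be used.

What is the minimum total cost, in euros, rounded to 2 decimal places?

€1.61

Let x1 = kg of muriate of potash, x2 = kg of gypsum, x3 = kg of DAP, x4 = kg of triple superphosphate, x5 = kg of MAP.
Minimize 0.93x1 + 0.2x2 + 1.07x3 + 0.94x4 + 1.42x5 s.t.:
  0.45x3 + 0.48x4 + 0.5x5 ≥ 0.3   (phosphorus (P₂O₅))
  0.17x2 + 0.01x3 + 0.01x4 + 0.01x5 ≥ 0.15   (sulfur)
  0.17x3 + 0.11x5 ≥ 0.11   (nitrogen)
  0.61x1 ≥ 0.48   (potassium (K₂O))
  x1, x2, x3, x4, x5 ≥ 0.
The minimum-cost mix takes nothing from MAP — only muriate of potash, gypsum, DAP, triple superphosphate. The phosphorus (P₂O₅), sulfur, nitrogen, potassium (K₂O) requirements are met with equality.
Solving gives x1 = 0.7869, x2 = 0.8432, x3 = 0.6471, x4 = 0.01838.
Hence cost = 0.93·0.7869 + 0.2·0.8432 + 1.07·0.6471 + 0.94·0.01838 = €1.6101.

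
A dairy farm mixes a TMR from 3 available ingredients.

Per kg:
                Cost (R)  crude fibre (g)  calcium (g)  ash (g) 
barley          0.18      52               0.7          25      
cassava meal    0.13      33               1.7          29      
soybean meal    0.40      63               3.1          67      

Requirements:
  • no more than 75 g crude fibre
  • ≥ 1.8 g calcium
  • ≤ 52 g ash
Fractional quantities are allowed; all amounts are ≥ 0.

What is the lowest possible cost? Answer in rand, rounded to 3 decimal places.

R0.138

Let x1 = kg of barley, x2 = kg of cassava meal, x3 = kg of soybean meal.
Minimise 0.18x1 + 0.13x2 + 0.4x3 with:
  52x1 + 33x2 + 63x3 ≤ 75   (crude fibre)
  0.7x1 + 1.7x2 + 3.1x3 ≥ 1.8   (calcium)
  25x1 + 29x2 + 67x3 ≤ 52   (ash)
  x1, x2, x3 ≥ 0.
At the optimum only cassava meal is positive (barley, soybean meal = 0). There the calcium constraint is tight.
Solving gives x2 = 1.059.
Hence cost = 0.13·1.059 = R0.13767.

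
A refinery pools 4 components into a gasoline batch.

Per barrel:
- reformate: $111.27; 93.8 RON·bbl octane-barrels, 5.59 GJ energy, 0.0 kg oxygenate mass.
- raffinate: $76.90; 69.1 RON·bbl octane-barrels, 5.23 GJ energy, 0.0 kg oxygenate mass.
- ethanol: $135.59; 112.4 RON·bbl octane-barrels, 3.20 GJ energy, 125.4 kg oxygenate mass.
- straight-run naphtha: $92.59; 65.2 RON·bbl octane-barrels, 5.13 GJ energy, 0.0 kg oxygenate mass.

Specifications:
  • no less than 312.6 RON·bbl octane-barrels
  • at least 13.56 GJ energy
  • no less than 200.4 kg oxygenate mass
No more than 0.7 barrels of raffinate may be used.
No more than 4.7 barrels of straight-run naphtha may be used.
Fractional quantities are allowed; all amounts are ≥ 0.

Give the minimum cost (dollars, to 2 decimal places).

$370.88

This is a linear program. Let x1 = barrels of reformate, x2 = barrels of raffinate, x3 = barrels of ethanol, x4 = barrels of straight-run naphtha.
Minimize 111.27x1 + 76.9x2 + 135.59x3 + 92.59x4 s.t.:
  93.8x1 + 69.1x2 + 112.4x3 + 65.2x4 ≥ 312.6   (octane-barrels)
  5.59x1 + 5.23x2 + 3.2x3 + 5.13x4 ≥ 13.56   (energy)
  125.4x3 ≥ 200.4   (oxygenate mass)
  x2 ≤ 0.7
  x4 ≤ 4.7
  x1, x2, x3, x4 ≥ 0.
At the optimum only reformate, raffinate, ethanol are positive (straight-run naphtha = 0). Binding constraints: octane-barrels, oxygenate mass, the raffinate cap.
That vertex is x1 = 0.90197, x2 = 0.7, x3 = 1.5981.
Total cost: 111.27·0.90197 + 76.9·0.7 + 135.59·1.5981 = 370.8786.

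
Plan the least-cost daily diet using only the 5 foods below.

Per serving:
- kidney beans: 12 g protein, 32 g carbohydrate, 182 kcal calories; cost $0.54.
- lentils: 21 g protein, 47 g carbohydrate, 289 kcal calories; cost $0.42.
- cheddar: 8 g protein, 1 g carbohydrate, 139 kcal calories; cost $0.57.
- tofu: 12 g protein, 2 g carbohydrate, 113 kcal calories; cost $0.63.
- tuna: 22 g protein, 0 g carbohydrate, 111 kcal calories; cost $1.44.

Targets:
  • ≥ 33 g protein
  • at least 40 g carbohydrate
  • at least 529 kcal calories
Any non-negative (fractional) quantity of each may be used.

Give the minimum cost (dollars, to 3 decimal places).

$0.769

This is a linear program. Let x1 = servings of kidney beans, x2 = servings of lentils, x3 = servings of cheddar, x4 = servings of tofu, x5 = servings of tuna.
Minimize 0.54x1 + 0.42x2 + 0.57x3 + 0.63x4 + 1.44x5 with:
  12x1 + 21x2 + 8x3 + 12x4 + 22x5 ≥ 33   (protein)
  32x1 + 47x2 + 1x3 + 2x4 ≥ 40   (carbohydrate)
  182x1 + 289x2 + 139x3 + 113x4 + 111x5 ≥ 529   (calories)
  x1, x2, x3, x4, x5 ≥ 0.
The optimal basis is {lentils}; kidney beans, cheddar, tofu, tuna drop out. Binding constraint: calories.
That vertex is x2 = 1.83.
Objective = 0.42·1.83 = 0.76860.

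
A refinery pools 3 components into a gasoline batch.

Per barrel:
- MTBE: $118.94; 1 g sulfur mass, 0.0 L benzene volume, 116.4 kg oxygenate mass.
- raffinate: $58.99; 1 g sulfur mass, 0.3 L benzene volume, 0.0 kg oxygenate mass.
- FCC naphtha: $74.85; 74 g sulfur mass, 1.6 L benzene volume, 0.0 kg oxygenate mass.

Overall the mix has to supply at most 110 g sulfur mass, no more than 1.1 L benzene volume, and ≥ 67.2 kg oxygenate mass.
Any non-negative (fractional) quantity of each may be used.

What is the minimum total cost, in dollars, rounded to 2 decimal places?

This is a linear program. Let x1 = barrels of MTBE, x2 = barrels of raffinate, x3 = barrels of FCC naphtha.
min 118.94x1 + 58.99x2 + 74.85x3 s.t.:
  1x1 + 1x2 + 74x3 ≤ 110   (sulfur mass)
  0.3x2 + 1.6x3 ≤ 1.1   (benzene volume)
  116.4x1 ≥ 67.2   (oxygenate mass)
  x1, x2, x3 ≥ 0.
At the optimum only MTBE is positive (raffinate, FCC naphtha = 0). The oxygenate mass requirement is met with equality.
Optimal quantities: MTBE = 0.57732 barrels.
Objective = 118.94·0.57732 = 68.6664.

$68.67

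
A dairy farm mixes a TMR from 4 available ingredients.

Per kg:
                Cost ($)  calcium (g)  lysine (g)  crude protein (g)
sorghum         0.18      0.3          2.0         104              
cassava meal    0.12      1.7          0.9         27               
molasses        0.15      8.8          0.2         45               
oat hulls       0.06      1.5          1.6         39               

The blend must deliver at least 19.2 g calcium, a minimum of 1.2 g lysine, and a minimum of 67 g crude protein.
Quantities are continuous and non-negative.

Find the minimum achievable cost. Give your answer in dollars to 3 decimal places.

Set it up as a linear program. Let x1 = kg of sorghum, x2 = kg of cassava meal, x3 = kg of molasses, x4 = kg of oat hulls.
Minimize 0.18x1 + 0.12x2 + 0.15x3 + 0.06x4 s.t.:
  0.3x1 + 1.7x2 + 8.8x3 + 1.5x4 ≥ 19.2   (calcium)
  2x1 + 0.9x2 + 0.2x3 + 1.6x4 ≥ 1.2   (lysine)
  104x1 + 27x2 + 45x3 + 39x4 ≥ 67   (crude protein)
  x1, x2, x3, x4 ≥ 0.
The optimal basis is {molasses, oat hulls}; sorghum, cassava meal drop out. There the calcium and lysine constraints are tight.
So molasses = 2.099 kg, oat hulls = 0.4877 kg.
Cost = 0.15·2.099 + 0.06·0.4877 = 0.34411.

$0.344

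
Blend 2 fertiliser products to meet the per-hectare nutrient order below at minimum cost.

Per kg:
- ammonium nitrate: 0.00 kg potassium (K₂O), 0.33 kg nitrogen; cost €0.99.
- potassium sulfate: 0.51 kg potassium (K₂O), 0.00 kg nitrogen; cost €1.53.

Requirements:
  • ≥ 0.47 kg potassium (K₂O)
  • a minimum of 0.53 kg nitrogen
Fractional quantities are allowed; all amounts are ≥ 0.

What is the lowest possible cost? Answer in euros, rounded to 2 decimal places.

Set it up as a linear program. Let x1 = kg of ammonium nitrate, x2 = kg of potassium sulfate.
min 0.99x1 + 1.53x2 subject to:
  0.51x2 ≥ 0.47   (potassium (K₂O))
  0.33x1 ≥ 0.53   (nitrogen)
  x1, x2 ≥ 0.
Both inputs are positive at the optimum. There the potassium (K₂O) and nitrogen constraints are tight.
So ammonium nitrate = 1.606 kg, potassium sulfate = 0.9216 kg.
Cost = 0.99·1.606 + 1.53·0.9216 = 3.0000.

€3.00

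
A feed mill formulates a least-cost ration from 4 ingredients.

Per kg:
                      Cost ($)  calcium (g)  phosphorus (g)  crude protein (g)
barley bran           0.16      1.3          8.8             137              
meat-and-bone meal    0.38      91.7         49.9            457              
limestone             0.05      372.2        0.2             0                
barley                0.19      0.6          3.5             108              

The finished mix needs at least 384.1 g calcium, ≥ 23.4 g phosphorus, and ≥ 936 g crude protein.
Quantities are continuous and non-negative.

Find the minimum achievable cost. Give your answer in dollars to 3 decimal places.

$0.805

Treat it as an LP. Let x1 = kg of barley bran, x2 = kg of meat-and-bone meal, x3 = kg of limestone, x4 = kg of barley.
Minimise 0.16x1 + 0.38x2 + 0.05x3 + 0.19x4 s.t.:
  1.3x1 + 91.7x2 + 372.2x3 + 0.6x4 ≥ 384.1   (calcium)
  8.8x1 + 49.9x2 + 0.2x3 + 3.5x4 ≥ 23.4   (phosphorus)
  137x1 + 457x2 + 108x4 ≥ 936   (crude protein)
  x1, x2, x3, x4 ≥ 0.
The minimum-cost mix takes nothing from barley bran, barley — only meat-and-bone meal, limestone. There the calcium and crude protein constraints are tight.
Solving gives x2 = 2.048, x3 = 0.5274.
Objective = 0.38·2.048 + 0.05·0.5274 = 0.80461.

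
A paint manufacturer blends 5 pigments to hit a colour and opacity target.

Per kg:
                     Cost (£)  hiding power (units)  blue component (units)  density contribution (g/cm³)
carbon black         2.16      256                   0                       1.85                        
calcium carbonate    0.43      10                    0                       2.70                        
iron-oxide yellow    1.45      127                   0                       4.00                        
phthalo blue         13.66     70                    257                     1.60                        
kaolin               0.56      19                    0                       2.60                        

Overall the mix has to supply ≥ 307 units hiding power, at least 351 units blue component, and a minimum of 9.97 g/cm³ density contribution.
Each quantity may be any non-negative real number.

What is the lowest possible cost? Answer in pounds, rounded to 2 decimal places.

Let x1 = kg of carbon black, x2 = kg of calcium carbonate, x3 = kg of iron-oxide yellow, x4 = kg of phthalo blue, x5 = kg of kaolin.
min 2.16x1 + 0.43x2 + 1.45x3 + 13.66x4 + 0.56x5 with:
  256x1 + 10x2 + 127x3 + 70x4 + 19x5 ≥ 307   (hiding power)
  257x4 ≥ 351   (blue component)
  1.85x1 + 2.7x2 + 4x3 + 1.6x4 + 2.6x5 ≥ 9.97   (density contribution)
  x1, x2, x3, x4, x5 ≥ 0.
At the optimum only calcium carbonate, iron-oxide yellow, phthalo blue are positive (carbon black, kaolin = 0). There the hiding power, blue component, density contribution constraints are tight.
That vertex is x2 = 0.4724, x3 = 1.627, x4 = 1.366.
Total cost: 0.43·0.4724 + 1.45·1.627 + 13.66·1.366 = 21.2218.

£21.22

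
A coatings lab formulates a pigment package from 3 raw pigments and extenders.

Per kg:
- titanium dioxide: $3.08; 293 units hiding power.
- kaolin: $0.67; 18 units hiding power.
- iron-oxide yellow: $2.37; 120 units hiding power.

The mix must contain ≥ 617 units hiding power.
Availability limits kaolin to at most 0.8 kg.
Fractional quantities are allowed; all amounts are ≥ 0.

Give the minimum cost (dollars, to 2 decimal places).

This is a linear program. Let x1 = kg of titanium dioxide, x2 = kg of kaolin, x3 = kg of iron-oxide yellow.
Minimize 3.08x1 + 0.67x2 + 2.37x3 with:
  293x1 + 18x2 + 120x3 ≥ 617   (hiding power)
  x2 ≤ 0.8
  x1, x2, x3 ≥ 0.
The minimum-cost mix takes nothing from kaolin, iron-oxide yellow — only titanium dioxide. There the hiding power constraint is tight.
So titanium dioxide = 2.106 kg.
Hence cost = 3.08·2.106 = $6.4865.

$6.49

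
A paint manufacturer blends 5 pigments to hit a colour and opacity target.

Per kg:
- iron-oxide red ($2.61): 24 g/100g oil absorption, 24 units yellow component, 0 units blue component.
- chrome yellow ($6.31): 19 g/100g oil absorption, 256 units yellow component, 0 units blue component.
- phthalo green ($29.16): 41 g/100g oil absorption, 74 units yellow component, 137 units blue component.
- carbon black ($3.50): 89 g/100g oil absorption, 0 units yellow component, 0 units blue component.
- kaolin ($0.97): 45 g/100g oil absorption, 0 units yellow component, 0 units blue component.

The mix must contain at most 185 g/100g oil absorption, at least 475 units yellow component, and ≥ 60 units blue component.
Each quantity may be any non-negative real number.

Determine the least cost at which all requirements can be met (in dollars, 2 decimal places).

$23.68

This is a linear program. Let x1 = kg of iron-oxide red, x2 = kg of chrome yellow, x3 = kg of phthalo green, x4 = kg of carbon black, x5 = kg of kaolin.
min 2.61x1 + 6.31x2 + 29.16x3 + 3.5x4 + 0.97x5 s.t.:
  24x1 + 19x2 + 41x3 + 89x4 + 45x5 ≤ 185   (oil absorption)
  24x1 + 256x2 + 74x3 ≥ 475   (yellow component)
  137x3 ≥ 60   (blue component)
  x1, x2, x3, x4, x5 ≥ 0.
The cheapest feasible vertex uses only chrome yellow, phthalo green; iron-oxide red, carbon black, kaolin are not used. The yellow component and blue component requirements are met with equality.
Optimal quantities: chrome yellow = 1.729 kg, phthalo green = 0.438 kg.
Hence cost = 6.31·1.729 + 29.16·0.438 = $23.6821.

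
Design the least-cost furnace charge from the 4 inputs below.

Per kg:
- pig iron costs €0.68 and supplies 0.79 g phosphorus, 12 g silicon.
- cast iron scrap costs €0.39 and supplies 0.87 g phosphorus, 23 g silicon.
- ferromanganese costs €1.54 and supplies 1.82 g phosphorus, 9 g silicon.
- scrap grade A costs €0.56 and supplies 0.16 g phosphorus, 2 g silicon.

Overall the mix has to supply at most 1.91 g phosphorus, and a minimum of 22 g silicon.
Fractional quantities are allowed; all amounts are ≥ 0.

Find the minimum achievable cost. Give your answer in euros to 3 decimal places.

€0.373

Treat it as an LP. Let x1 = kg of pig iron, x2 = kg of cast iron scrap, x3 = kg of ferromanganese, x4 = kg of scrap grade A.
Minimize 0.68x1 + 0.39x2 + 1.54x3 + 0.56x4 with:
  0.79x1 + 0.87x2 + 1.82x3 + 0.16x4 ≤ 1.91   (phosphorus)
  12x1 + 23x2 + 9x3 + 2x4 ≥ 22   (silicon)
  x1, x2, x3, x4 ≥ 0.
The minimum-cost mix takes nothing from pig iron, ferromanganese, scrap grade A — only cast iron scrap. The silicon requirement is met with equality.
Optimal quantities: cast iron scrap = 0.9565 kg.
Total cost: 0.39·0.9565 = 0.37304.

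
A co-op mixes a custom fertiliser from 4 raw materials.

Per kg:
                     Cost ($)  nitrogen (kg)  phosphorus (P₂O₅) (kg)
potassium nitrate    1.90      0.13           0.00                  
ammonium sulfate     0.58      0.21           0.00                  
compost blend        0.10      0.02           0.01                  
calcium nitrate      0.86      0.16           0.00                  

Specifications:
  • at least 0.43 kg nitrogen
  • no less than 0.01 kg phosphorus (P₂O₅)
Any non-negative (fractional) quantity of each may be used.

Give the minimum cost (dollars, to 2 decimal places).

This is a linear program. Let x1 = kg of potassium nitrate, x2 = kg of ammonium sulfate, x3 = kg of compost blend, x4 = kg of calcium nitrate.
Minimise 1.9x1 + 0.58x2 + 0.1x3 + 0.86x4 s.t.:
  0.13x1 + 0.21x2 + 0.02x3 + 0.16x4 ≥ 0.43   (nitrogen)
  0.01x3 ≥ 0.01   (phosphorus (P₂O₅))
  x1, x2, x3, x4 ≥ 0.
The optimal basis is {ammonium sulfate, compost blend}; potassium nitrate, calcium nitrate drop out. Binding constraints: nitrogen and phosphorus (P₂O₅).
Solving gives x2 = 1.952, x3 = 1.
Cost = 0.58·1.952 + 0.1·1 = 1.2322.

$1.23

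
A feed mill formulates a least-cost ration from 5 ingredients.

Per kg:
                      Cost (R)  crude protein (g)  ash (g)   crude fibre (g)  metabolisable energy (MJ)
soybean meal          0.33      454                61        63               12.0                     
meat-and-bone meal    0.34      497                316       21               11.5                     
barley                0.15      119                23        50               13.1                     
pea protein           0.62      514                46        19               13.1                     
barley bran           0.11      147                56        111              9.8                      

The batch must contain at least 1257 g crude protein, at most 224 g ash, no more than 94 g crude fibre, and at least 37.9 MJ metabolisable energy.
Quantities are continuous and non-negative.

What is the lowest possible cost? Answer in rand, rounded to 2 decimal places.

R1.34

Let x1 = kg of soybean meal, x2 = kg of meat-and-bone meal, x3 = kg of barley, x4 = kg of pea protein, x5 = kg of barley bran.
Minimise 0.33x1 + 0.34x2 + 0.15x3 + 0.62x4 + 0.11x5 with:
  454x1 + 497x2 + 119x3 + 514x4 + 147x5 ≥ 1257   (crude protein)
  61x1 + 316x2 + 23x3 + 46x4 + 56x5 ≤ 224   (ash)
  63x1 + 21x2 + 50x3 + 19x4 + 111x5 ≤ 94   (crude fibre)
  12x1 + 11.5x2 + 13.1x3 + 13.1x4 + 9.8x5 ≥ 37.9   (metabolisable energy)
  x1, x2, x3, x4, x5 ≥ 0.
At the optimum only soybean meal, meat-and-bone meal, barley, pea protein are positive (barley bran = 0). There the crude protein, ash, crude fibre, metabolisable energy constraints are tight.
That vertex is x1 = 0.4108, x2 = 0.3523, x3 = 0.6058, x4 = 1.602.
Hence cost = 0.33·0.4108 + 0.34·0.3523 + 0.15·0.6058 + 0.62·1.602 = R1.3395.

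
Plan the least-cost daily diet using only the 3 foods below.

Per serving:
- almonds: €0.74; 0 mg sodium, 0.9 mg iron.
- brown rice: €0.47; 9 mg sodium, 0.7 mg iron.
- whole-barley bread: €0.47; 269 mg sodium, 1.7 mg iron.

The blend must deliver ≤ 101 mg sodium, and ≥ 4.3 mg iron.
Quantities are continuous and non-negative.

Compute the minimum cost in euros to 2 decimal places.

€2.76

Treat it as an LP. Let x1 = servings of almonds, x2 = servings of brown rice, x3 = servings of whole-barley bread.
min 0.74x1 + 0.47x2 + 0.47x3 s.t.:
  9x2 + 269x3 ≤ 101   (sodium)
  0.9x1 + 0.7x2 + 1.7x3 ≥ 4.3   (iron)
  x1, x2, x3 ≥ 0.
The cheapest feasible vertex uses only brown rice, whole-barley bread; almonds is not used. The sodium and iron requirements are met with equality.
That vertex is x2 = 5.694, x3 = 0.185.
Objective = 0.47·5.694 + 0.47·0.185 = 2.7631.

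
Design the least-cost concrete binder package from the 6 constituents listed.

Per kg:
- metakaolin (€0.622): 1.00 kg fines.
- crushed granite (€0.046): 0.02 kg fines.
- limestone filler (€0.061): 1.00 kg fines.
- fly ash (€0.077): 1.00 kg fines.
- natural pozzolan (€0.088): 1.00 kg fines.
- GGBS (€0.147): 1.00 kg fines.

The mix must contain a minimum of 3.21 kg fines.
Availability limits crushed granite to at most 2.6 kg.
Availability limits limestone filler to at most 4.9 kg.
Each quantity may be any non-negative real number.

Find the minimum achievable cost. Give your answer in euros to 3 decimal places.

Let x1 = kg of metakaolin, x2 = kg of crushed granite, x3 = kg of limestone filler, x4 = kg of fly ash, x5 = kg of natural pozzolan, x6 = kg of GGBS.
min 0.622x1 + 0.046x2 + 0.061x3 + 0.077x4 + 0.088x5 + 0.147x6 s.t.:
  1x1 + 0.02x2 + 1x3 + 1x4 + 1x5 + 1x6 ≥ 3.21   (fines)
  x2 ≤ 2.6
  x3 ≤ 4.9
  x1, x2, x3, x4, x5, x6 ≥ 0.
The optimal basis is {limestone filler}; metakaolin, crushed granite, fly ash, natural pozzolan, GGBS drop out. There the fines constraint is tight.
So limestone filler = 3.21 kg.
Cost = 0.061·3.21 = 0.19581.

€0.196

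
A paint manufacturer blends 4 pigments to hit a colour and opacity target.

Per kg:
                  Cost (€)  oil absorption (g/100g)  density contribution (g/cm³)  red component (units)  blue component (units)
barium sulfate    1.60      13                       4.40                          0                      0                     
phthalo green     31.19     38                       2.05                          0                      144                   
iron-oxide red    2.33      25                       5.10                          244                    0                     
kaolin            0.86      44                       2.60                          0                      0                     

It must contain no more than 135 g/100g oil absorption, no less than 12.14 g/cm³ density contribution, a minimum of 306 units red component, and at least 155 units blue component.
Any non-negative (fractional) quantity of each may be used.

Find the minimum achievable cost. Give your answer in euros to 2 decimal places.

Let x1 = kg of barium sulfate, x2 = kg of phthalo green, x3 = kg of iron-oxide red, x4 = kg of kaolin.
Minimise 1.6x1 + 31.19x2 + 2.33x3 + 0.86x4 s.t.:
  13x1 + 38x2 + 25x3 + 44x4 ≤ 135   (oil absorption)
  4.4x1 + 2.05x2 + 5.1x3 + 2.6x4 ≥ 12.14   (density contribution)
  244x3 ≥ 306   (red component)
  144x2 ≥ 155   (blue component)
  x1, x2, x3, x4 ≥ 0.
The cheapest feasible vertex uses only phthalo green, iron-oxide red, kaolin; barium sulfate is not used. Binding constraints: density contribution, red component, blue component.
So phthalo green = 1.07639 kg, iron-oxide red = 1.2541 kg, kaolin = 1.36058 kg.
Total cost: 31.19·1.07639 + 2.33·1.2541 + 0.86·1.36058 = 37.6648.

€37.66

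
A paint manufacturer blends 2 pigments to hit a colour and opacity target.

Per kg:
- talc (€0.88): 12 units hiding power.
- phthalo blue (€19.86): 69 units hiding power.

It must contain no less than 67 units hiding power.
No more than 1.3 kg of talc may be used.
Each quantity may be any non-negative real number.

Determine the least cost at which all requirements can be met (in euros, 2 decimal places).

Let x1 = kg of talc, x2 = kg of phthalo blue.
min 0.88x1 + 19.86x2 s.t.:
  12x1 + 69x2 ≥ 67   (hiding power)
  x1 ≤ 1.3
  x1, x2 ≥ 0.
Both inputs are positive at the optimum. The hiding power and the talc cap requirements are met with equality.
That vertex is x1 = 1.3, x2 = 0.7449.
Total cost: 0.88·1.3 + 19.86·0.7449 = 15.9377.

€15.94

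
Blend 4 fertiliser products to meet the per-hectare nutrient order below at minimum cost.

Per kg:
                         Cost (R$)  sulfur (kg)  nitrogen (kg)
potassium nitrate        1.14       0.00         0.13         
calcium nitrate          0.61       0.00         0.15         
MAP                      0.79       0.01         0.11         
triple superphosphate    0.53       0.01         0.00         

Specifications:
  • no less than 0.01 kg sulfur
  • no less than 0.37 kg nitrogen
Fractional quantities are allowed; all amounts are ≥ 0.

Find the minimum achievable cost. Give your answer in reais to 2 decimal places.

Let x1 = kg of potassium nitrate, x2 = kg of calcium nitrate, x3 = kg of MAP, x4 = kg of triple superphosphate.
Minimize 1.14x1 + 0.61x2 + 0.79x3 + 0.53x4 s.t.:
  0.01x3 + 0.01x4 ≥ 0.01   (sulfur)
  0.13x1 + 0.15x2 + 0.11x3 ≥ 0.37   (nitrogen)
  x1, x2, x3, x4 ≥ 0.
The minimum-cost mix takes nothing from potassium nitrate, triple superphosphate — only calcium nitrate, MAP. Binding constraints: sulfur and nitrogen.
So calcium nitrate = 1.733 kg, MAP = 1 kg.
Hence cost = 0.61·1.733 + 0.79·1 = R$1.8471.

R$1.85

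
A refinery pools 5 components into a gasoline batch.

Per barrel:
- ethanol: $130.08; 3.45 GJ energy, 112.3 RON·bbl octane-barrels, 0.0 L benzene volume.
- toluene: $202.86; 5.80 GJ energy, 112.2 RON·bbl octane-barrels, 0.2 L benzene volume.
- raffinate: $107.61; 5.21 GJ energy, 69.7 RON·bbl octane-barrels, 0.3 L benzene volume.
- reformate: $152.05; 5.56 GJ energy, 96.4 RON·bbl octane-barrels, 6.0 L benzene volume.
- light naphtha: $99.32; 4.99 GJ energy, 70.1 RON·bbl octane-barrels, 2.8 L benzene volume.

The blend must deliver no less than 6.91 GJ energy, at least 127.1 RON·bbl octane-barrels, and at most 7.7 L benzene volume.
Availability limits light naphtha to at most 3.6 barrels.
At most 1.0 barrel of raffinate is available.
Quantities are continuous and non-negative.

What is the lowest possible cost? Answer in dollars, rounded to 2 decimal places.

$166.42

Let x1 = barrels of ethanol, x2 = barrels of toluene, x3 = barrels of raffinate, x4 = barrels of reformate, x5 = barrels of light naphtha.
Minimize 130.08x1 + 202.86x2 + 107.61x3 + 152.05x4 + 99.32x5 s.t.:
  3.45x1 + 5.8x2 + 5.21x3 + 5.56x4 + 4.99x5 ≥ 6.91   (energy)
  112.3x1 + 112.2x2 + 69.7x3 + 96.4x4 + 70.1x5 ≥ 127.1   (octane-barrels)
  0.2x2 + 0.3x3 + 6x4 + 2.8x5 ≤ 7.7   (benzene volume)
  x5 ≤ 3.6
  x3 ≤ 1
  x1, x2, x3, x4, x5 ≥ 0.
At the optimum only ethanol, light naphtha are positive (toluene, raffinate, reformate = 0). There the energy and octane-barrels constraints are tight.
Optimal quantities: ethanol = 0.4704 barrels, light naphtha = 1.0595 barrels.
Objective = 130.08·0.4704 + 99.32·1.0595 = 166.4192.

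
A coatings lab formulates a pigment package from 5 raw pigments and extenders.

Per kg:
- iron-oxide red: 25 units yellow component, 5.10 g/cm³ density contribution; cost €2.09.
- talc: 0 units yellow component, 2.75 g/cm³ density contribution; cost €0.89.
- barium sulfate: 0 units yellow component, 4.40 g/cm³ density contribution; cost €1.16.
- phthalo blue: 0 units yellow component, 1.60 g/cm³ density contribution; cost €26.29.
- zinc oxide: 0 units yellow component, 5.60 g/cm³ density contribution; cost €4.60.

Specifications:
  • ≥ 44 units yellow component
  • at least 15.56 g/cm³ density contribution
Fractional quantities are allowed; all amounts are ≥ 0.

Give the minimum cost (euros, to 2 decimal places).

Treat it as an LP. Let x1 = kg of iron-oxide red, x2 = kg of talc, x3 = kg of barium sulfate, x4 = kg of phthalo blue, x5 = kg of zinc oxide.
min 2.09x1 + 0.89x2 + 1.16x3 + 26.29x4 + 4.6x5 with:
  25x1 ≥ 44   (yellow component)
  5.1x1 + 2.75x2 + 4.4x3 + 1.6x4 + 5.6x5 ≥ 15.56   (density contribution)
  x1, x2, x3, x4, x5 ≥ 0.
The optimal basis is {iron-oxide red, barium sulfate}; talc, phthalo blue, zinc oxide drop out. There the yellow component and density contribution constraints are tight.
Optimal quantities: iron-oxide red = 1.76 kg, barium sulfate = 1.496 kg.
Total cost: 2.09·1.76 + 1.16·1.496 = 5.4138.

€5.41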